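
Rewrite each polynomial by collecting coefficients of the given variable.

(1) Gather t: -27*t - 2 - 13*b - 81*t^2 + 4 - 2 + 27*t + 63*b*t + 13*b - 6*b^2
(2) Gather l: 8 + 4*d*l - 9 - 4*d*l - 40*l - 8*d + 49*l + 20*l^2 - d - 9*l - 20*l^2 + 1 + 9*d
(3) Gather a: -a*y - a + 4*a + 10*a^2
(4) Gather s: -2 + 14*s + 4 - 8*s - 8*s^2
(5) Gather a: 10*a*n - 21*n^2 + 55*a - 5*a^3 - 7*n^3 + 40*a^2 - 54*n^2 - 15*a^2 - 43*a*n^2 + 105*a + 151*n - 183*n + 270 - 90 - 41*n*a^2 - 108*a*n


(1) = -6*b^2 + 63*b*t - 81*t^2
(2) = 0
(3) = 10*a^2 + a*(3 - y)
(4) = -8*s^2 + 6*s + 2
(5) = -5*a^3 + a^2*(25 - 41*n) + a*(-43*n^2 - 98*n + 160) - 7*n^3 - 75*n^2 - 32*n + 180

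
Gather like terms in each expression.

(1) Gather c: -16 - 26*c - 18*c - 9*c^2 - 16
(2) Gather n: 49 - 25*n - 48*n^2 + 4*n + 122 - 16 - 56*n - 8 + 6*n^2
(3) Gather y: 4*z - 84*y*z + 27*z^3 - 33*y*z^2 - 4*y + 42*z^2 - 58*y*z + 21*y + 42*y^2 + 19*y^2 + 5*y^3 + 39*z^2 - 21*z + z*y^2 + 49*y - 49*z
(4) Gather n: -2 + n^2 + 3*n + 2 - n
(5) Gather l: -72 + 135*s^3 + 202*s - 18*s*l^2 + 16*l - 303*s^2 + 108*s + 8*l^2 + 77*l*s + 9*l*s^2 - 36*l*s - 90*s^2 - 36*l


(1) = -9*c^2 - 44*c - 32
(2) = -42*n^2 - 77*n + 147
(3) = 5*y^3 + y^2*(z + 61) + y*(-33*z^2 - 142*z + 66) + 27*z^3 + 81*z^2 - 66*z
(4) = n^2 + 2*n
(5) = l^2*(8 - 18*s) + l*(9*s^2 + 41*s - 20) + 135*s^3 - 393*s^2 + 310*s - 72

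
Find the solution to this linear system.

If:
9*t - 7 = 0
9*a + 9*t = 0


Then:
a = -7/9
t = 7/9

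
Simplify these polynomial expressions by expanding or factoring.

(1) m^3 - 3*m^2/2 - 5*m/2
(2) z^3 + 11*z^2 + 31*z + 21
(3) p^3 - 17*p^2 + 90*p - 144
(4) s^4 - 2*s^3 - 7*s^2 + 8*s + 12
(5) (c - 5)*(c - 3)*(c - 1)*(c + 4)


(1) = m*(m - 5/2)*(m + 1)
(2) = (z + 1)*(z + 3)*(z + 7)
(3) = (p - 8)*(p - 6)*(p - 3)
(4) = (s - 3)*(s - 2)*(s + 1)*(s + 2)
(5) = c^4 - 5*c^3 - 13*c^2 + 77*c - 60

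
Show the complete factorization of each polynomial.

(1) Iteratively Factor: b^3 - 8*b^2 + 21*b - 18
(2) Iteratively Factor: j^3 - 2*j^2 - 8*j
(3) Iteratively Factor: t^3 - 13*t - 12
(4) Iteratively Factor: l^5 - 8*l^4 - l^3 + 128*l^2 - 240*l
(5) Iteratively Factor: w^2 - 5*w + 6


(1) = (b - 3)*(b^2 - 5*b + 6) = (b - 3)^2*(b - 2)
(2) = (j - 4)*(j^2 + 2*j) = (j - 4)*(j + 2)*(j)
(3) = (t + 1)*(t^2 - t - 12) = (t - 4)*(t + 1)*(t + 3)
(4) = (l - 4)*(l^4 - 4*l^3 - 17*l^2 + 60*l) = (l - 4)*(l - 3)*(l^3 - l^2 - 20*l) = (l - 5)*(l - 4)*(l - 3)*(l^2 + 4*l) = (l - 5)*(l - 4)*(l - 3)*(l + 4)*(l)
(5) = (w - 2)*(w - 3)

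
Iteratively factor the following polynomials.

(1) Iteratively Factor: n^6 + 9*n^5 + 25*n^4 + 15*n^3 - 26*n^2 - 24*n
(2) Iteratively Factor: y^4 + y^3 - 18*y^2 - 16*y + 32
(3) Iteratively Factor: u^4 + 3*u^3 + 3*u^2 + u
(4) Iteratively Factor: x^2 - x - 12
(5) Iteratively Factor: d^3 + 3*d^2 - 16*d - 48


(1) = (n + 3)*(n^5 + 6*n^4 + 7*n^3 - 6*n^2 - 8*n) = (n + 1)*(n + 3)*(n^4 + 5*n^3 + 2*n^2 - 8*n) = n*(n + 1)*(n + 3)*(n^3 + 5*n^2 + 2*n - 8) = n*(n - 1)*(n + 1)*(n + 3)*(n^2 + 6*n + 8) = n*(n - 1)*(n + 1)*(n + 3)*(n + 4)*(n + 2)
(2) = (y - 4)*(y^3 + 5*y^2 + 2*y - 8) = (y - 4)*(y + 4)*(y^2 + y - 2) = (y - 4)*(y - 1)*(y + 4)*(y + 2)
(3) = (u + 1)*(u^3 + 2*u^2 + u) = u*(u + 1)*(u^2 + 2*u + 1) = u*(u + 1)^2*(u + 1)
(4) = (x - 4)*(x + 3)
(5) = (d - 4)*(d^2 + 7*d + 12) = (d - 4)*(d + 3)*(d + 4)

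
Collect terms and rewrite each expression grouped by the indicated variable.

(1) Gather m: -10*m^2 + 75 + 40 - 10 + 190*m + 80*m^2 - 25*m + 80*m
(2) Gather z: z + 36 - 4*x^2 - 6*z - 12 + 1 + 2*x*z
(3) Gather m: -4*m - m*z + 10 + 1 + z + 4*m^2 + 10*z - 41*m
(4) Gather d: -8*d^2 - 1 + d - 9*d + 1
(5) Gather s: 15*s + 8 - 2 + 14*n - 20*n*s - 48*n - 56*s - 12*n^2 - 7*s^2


(1) = 70*m^2 + 245*m + 105
(2) = -4*x^2 + z*(2*x - 5) + 25
(3) = 4*m^2 + m*(-z - 45) + 11*z + 11
(4) = -8*d^2 - 8*d
(5) = -12*n^2 - 34*n - 7*s^2 + s*(-20*n - 41) + 6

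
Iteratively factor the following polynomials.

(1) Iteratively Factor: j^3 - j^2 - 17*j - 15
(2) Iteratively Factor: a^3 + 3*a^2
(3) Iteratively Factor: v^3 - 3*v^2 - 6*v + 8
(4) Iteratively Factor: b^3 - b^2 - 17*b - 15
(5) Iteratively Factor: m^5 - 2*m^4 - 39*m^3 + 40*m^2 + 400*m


(1) = (j - 5)*(j^2 + 4*j + 3) = (j - 5)*(j + 3)*(j + 1)
(2) = (a)*(a^2 + 3*a) = a^2*(a + 3)
(3) = (v - 4)*(v^2 + v - 2) = (v - 4)*(v - 1)*(v + 2)
(4) = (b + 3)*(b^2 - 4*b - 5) = (b - 5)*(b + 3)*(b + 1)
(5) = (m)*(m^4 - 2*m^3 - 39*m^2 + 40*m + 400) = m*(m - 5)*(m^3 + 3*m^2 - 24*m - 80) = m*(m - 5)^2*(m^2 + 8*m + 16) = m*(m - 5)^2*(m + 4)*(m + 4)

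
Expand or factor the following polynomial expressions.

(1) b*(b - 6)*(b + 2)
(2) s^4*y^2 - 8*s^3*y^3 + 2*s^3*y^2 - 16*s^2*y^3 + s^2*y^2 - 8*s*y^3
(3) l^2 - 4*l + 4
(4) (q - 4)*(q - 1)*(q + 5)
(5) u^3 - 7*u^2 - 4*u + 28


(1) = b^3 - 4*b^2 - 12*b
(2) = s*(s - 8*y)*(s*y + y)^2
(3) = (l - 2)^2
(4) = q^3 - 21*q + 20
(5) = (u - 7)*(u - 2)*(u + 2)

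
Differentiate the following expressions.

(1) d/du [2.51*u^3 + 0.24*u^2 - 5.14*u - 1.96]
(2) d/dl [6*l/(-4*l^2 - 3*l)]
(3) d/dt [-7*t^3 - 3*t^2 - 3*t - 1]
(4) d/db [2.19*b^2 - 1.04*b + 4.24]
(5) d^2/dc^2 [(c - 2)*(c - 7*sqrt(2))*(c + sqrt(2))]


(1) = 7.53*u^2 + 0.48*u - 5.14
(2) = 24/(4*l + 3)^2
(3) = -21*t^2 - 6*t - 3
(4) = 4.38*b - 1.04
(5) = 6*c - 12*sqrt(2) - 4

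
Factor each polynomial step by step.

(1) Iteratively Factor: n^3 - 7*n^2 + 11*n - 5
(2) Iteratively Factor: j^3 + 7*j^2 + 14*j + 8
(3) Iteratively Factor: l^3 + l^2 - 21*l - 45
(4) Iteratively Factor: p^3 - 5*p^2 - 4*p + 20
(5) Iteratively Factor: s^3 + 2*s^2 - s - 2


(1) = (n - 1)*(n^2 - 6*n + 5) = (n - 1)^2*(n - 5)
(2) = (j + 2)*(j^2 + 5*j + 4) = (j + 1)*(j + 2)*(j + 4)
(3) = (l - 5)*(l^2 + 6*l + 9) = (l - 5)*(l + 3)*(l + 3)
(4) = (p - 2)*(p^2 - 3*p - 10) = (p - 5)*(p - 2)*(p + 2)
(5) = (s + 1)*(s^2 + s - 2) = (s + 1)*(s + 2)*(s - 1)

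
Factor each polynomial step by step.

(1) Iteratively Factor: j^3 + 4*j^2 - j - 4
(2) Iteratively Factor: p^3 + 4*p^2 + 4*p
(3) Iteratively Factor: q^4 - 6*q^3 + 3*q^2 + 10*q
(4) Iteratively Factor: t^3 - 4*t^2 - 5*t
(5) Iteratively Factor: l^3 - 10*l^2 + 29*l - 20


(1) = (j - 1)*(j^2 + 5*j + 4) = (j - 1)*(j + 4)*(j + 1)
(2) = (p + 2)*(p^2 + 2*p) = p*(p + 2)*(p + 2)
(3) = (q - 5)*(q^3 - q^2 - 2*q) = (q - 5)*(q - 2)*(q^2 + q) = q*(q - 5)*(q - 2)*(q + 1)
(4) = (t - 5)*(t^2 + t) = t*(t - 5)*(t + 1)
(5) = (l - 4)*(l^2 - 6*l + 5) = (l - 4)*(l - 1)*(l - 5)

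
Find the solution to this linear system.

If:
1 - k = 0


Then:
k = 1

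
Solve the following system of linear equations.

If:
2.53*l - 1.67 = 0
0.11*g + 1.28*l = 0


Then:
g = -7.68
l = 0.66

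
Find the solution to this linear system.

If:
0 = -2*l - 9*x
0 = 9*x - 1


Then:
l = -1/2
x = 1/9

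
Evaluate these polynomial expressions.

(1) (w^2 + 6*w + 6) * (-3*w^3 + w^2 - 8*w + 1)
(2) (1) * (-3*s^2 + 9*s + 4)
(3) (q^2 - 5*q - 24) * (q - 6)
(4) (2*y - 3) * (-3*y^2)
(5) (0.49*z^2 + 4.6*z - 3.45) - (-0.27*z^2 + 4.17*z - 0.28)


(1) = -3*w^5 - 17*w^4 - 20*w^3 - 41*w^2 - 42*w + 6
(2) = -3*s^2 + 9*s + 4
(3) = q^3 - 11*q^2 + 6*q + 144
(4) = -6*y^3 + 9*y^2
(5) = 0.76*z^2 + 0.43*z - 3.17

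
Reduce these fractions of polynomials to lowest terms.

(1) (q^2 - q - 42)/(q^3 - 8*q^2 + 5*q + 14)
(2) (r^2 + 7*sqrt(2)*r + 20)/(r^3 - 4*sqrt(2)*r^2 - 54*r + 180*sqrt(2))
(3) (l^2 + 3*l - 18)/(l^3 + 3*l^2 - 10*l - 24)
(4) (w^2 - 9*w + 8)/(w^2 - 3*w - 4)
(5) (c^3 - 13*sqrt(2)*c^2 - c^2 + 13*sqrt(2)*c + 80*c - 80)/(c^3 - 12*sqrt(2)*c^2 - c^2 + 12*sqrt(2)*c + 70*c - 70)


(1) = (q + 6)/(q^2 - q - 2)
(2) = (r + 2*sqrt(2))/(r^2 - 9*sqrt(2)*r + 36)
(3) = (l + 6)/(l^2 + 6*l + 8)
(4) = (w^2 - 9*w + 8)/(w^2 - 3*w - 4)
(5) = (c - 8*sqrt(2))/(c - 7*sqrt(2))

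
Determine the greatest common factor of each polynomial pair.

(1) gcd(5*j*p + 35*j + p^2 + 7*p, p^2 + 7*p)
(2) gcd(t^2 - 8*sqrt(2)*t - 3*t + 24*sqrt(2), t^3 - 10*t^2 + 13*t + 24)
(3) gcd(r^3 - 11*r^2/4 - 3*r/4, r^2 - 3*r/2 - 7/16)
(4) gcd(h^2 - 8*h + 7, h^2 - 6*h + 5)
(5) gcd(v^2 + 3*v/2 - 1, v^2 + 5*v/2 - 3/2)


(1) = gcd((5*j + p)*(p + 7), p*(p + 7)) = p + 7
(2) = gcd((t - 3)*(t - 8*sqrt(2)), (t - 8)*(t - 3)*(t + 1)) = t - 3
(3) = gcd(r*(r - 3)*(r + 1/4), (r - 7/4)*(r + 1/4)) = r + 1/4
(4) = gcd((h - 7)*(h - 1), (h - 5)*(h - 1)) = h - 1
(5) = gcd((v - 1/2)*(v + 2), (v - 1/2)*(v + 3)) = v - 1/2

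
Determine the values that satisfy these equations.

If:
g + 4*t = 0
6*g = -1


Then:
g = -1/6
t = 1/24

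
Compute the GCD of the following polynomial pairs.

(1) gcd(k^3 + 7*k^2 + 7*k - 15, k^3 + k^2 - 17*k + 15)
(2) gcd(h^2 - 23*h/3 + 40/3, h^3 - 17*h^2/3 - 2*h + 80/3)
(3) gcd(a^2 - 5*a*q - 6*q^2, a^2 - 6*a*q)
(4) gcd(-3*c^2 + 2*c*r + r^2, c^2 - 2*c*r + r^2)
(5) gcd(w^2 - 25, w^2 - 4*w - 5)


(1) = k^2 + 4*k - 5
(2) = gcd((h - 5)*(h - 8/3), (h - 5)*(h - 8/3)*(h + 2)) = h^2 - 23*h/3 + 40/3
(3) = -a + 6*q
(4) = gcd((-c + r)*(3*c + r), (-c + r)^2) = -c + r
(5) = w - 5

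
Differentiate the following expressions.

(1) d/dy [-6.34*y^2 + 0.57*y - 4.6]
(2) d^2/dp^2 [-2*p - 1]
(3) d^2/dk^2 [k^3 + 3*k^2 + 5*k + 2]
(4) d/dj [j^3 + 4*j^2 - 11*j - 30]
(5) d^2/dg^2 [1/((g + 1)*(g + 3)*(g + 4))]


(1) = 0.57 - 12.68*y
(2) = 0
(3) = 6*k + 6
(4) = 3*j^2 + 8*j - 11
(5) = 2*(6*g^4 + 64*g^3 + 249*g^2 + 420*g + 265)/(g^9 + 24*g^8 + 249*g^7 + 1460*g^6 + 5307*g^5 + 12336*g^4 + 18235*g^3 + 16452*g^2 + 8208*g + 1728)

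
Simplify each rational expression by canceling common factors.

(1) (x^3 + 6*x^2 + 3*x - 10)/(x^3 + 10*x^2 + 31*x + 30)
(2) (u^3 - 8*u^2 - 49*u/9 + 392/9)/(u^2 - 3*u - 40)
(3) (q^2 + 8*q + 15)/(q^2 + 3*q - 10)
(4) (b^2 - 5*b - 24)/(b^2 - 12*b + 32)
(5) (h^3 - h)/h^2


(1) = (x - 1)/(x + 3)
(2) = (9*u^2 - 49)/(9*u + 45)
(3) = (q + 3)/(q - 2)
(4) = (b + 3)/(b - 4)
(5) = (h^2 - 1)/h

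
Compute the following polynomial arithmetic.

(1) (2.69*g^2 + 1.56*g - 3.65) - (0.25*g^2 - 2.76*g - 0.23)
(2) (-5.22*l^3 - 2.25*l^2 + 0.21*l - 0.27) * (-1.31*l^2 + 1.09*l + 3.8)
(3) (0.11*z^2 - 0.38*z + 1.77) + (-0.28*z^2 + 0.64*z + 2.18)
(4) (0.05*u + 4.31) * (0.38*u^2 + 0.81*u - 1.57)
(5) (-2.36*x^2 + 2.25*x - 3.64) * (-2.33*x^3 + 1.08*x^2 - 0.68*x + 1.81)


(1) = 2.44*g^2 + 4.32*g - 3.42
(2) = 6.8382*l^5 - 2.7423*l^4 - 22.5636*l^3 - 7.9674*l^2 + 0.5037*l - 1.026
(3) = -0.17*z^2 + 0.26*z + 3.95
(4) = 0.019*u^3 + 1.6783*u^2 + 3.4126*u - 6.7667
(5) = 5.4988*x^5 - 7.7913*x^4 + 12.516*x^3 - 9.7328*x^2 + 6.5477*x - 6.5884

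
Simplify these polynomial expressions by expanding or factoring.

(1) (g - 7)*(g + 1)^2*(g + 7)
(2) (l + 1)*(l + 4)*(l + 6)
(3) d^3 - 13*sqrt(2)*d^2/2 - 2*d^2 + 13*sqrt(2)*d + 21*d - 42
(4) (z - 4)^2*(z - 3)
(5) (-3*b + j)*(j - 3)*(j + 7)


(1) = g^4 + 2*g^3 - 48*g^2 - 98*g - 49
(2) = l^3 + 11*l^2 + 34*l + 24
(3) = (d - 2)*(d - 7*sqrt(2)/2)*(d - 3*sqrt(2))
(4) = z^3 - 11*z^2 + 40*z - 48
(5) = -3*b*j^2 - 12*b*j + 63*b + j^3 + 4*j^2 - 21*j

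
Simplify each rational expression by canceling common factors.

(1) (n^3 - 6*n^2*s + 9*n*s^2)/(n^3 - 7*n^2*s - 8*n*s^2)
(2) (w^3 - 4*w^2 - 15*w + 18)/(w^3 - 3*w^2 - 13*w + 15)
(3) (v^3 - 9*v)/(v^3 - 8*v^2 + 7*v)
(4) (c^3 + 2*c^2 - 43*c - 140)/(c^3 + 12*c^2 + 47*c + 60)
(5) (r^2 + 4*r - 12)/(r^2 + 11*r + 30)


(1) = (-n^2 + 6*n*s - 9*s^2)/(-n^2 + 7*n*s + 8*s^2)
(2) = (w - 6)/(w - 5)
(3) = (v^2 - 9)/(v^2 - 8*v + 7)
(4) = (c - 7)/(c + 3)
(5) = (r - 2)/(r + 5)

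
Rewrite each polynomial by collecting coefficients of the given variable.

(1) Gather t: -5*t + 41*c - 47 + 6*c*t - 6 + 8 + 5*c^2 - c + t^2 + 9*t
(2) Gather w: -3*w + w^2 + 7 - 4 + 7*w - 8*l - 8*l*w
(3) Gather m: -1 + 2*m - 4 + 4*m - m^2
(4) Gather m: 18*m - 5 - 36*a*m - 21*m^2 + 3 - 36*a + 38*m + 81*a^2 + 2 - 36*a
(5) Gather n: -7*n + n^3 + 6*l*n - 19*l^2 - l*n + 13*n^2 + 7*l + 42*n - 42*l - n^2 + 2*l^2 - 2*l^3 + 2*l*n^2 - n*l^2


(1) = 5*c^2 + 40*c + t^2 + t*(6*c + 4) - 45
(2) = -8*l + w^2 + w*(4 - 8*l) + 3
(3) = -m^2 + 6*m - 5
(4) = 81*a^2 - 72*a - 21*m^2 + m*(56 - 36*a)
(5) = -2*l^3 - 17*l^2 - 35*l + n^3 + n^2*(2*l + 12) + n*(-l^2 + 5*l + 35)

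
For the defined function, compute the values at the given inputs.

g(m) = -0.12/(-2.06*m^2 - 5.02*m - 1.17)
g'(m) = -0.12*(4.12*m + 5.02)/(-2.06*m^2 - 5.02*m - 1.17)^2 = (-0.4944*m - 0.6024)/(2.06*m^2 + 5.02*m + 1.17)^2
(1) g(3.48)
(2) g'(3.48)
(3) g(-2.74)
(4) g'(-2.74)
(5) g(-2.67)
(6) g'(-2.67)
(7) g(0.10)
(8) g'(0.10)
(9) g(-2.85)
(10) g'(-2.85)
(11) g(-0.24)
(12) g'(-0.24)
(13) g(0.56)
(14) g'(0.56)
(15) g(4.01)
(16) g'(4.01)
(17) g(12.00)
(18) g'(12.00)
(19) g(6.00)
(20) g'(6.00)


(1) = 0.00
(2) = -0.00
(3) = 0.04
(4) = 0.09
(5) = 0.05
(6) = 0.12
(7) = 0.07
(8) = -0.23
(9) = 0.03
(10) = 0.06
(11) = 1.43
(12) = -68.79
(13) = 0.03
(14) = -0.04
(15) = 0.00
(16) = -0.00
(17) = 0.00
(18) = -0.00
(19) = 0.00
(20) = -0.00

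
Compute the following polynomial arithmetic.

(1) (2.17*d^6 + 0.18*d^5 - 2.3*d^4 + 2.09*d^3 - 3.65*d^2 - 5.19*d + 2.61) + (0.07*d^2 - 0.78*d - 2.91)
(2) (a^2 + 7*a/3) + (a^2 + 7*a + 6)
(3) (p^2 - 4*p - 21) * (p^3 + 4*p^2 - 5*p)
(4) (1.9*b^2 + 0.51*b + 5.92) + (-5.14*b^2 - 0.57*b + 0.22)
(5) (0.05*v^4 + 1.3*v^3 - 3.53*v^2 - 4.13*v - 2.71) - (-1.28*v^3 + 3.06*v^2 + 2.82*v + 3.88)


(1) = 2.17*d^6 + 0.18*d^5 - 2.3*d^4 + 2.09*d^3 - 3.58*d^2 - 5.97*d - 0.3
(2) = 2*a^2 + 28*a/3 + 6
(3) = p^5 - 42*p^3 - 64*p^2 + 105*p
(4) = -3.24*b^2 - 0.06*b + 6.14
(5) = 0.05*v^4 + 2.58*v^3 - 6.59*v^2 - 6.95*v - 6.59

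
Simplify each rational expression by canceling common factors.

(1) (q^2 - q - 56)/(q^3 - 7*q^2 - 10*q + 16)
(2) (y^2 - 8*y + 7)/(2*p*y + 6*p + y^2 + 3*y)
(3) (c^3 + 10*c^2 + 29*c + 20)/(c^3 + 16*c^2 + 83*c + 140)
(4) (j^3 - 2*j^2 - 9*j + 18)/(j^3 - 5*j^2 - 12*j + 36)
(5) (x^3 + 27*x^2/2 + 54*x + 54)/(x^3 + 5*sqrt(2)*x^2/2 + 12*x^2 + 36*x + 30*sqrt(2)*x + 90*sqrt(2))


(1) = (q + 7)/(q^2 + q - 2)
(2) = (y^2 - 8*y + 7)/(2*p*y + 6*p + y^2 + 3*y)
(3) = (c + 1)/(c + 7)
(4) = (j - 3)/(j - 6)
(5) = (4*x + 6)/(4*x + 10*sqrt(2))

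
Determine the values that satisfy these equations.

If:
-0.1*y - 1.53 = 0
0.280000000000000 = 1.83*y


Then:
No Solution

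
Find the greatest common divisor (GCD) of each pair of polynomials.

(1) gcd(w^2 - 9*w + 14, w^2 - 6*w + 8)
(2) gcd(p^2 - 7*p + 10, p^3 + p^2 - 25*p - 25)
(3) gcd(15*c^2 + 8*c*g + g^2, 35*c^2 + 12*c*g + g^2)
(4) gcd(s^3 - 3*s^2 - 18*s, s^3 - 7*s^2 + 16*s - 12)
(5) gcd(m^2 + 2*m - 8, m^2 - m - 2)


(1) = gcd((w - 7)*(w - 2), (w - 4)*(w - 2)) = w - 2
(2) = gcd((p - 5)*(p - 2), (p - 5)*(p + 1)*(p + 5)) = p - 5
(3) = gcd((3*c + g)*(5*c + g), (5*c + g)*(7*c + g)) = 5*c + g
(4) = 1
(5) = gcd((m - 2)*(m + 4), (m - 2)*(m + 1)) = m - 2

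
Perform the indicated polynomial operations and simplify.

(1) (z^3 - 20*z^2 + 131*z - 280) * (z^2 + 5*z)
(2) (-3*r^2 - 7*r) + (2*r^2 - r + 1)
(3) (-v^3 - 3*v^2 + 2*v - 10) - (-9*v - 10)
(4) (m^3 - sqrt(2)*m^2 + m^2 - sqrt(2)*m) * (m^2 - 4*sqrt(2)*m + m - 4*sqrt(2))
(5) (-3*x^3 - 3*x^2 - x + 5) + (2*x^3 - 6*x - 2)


(1) = z^5 - 15*z^4 + 31*z^3 + 375*z^2 - 1400*z
(2) = -r^2 - 8*r + 1
(3) = -v^3 - 3*v^2 + 11*v
(4) = m^5 - 5*sqrt(2)*m^4 + 2*m^4 - 10*sqrt(2)*m^3 + 9*m^3 - 5*sqrt(2)*m^2 + 16*m^2 + 8*m
(5) = -x^3 - 3*x^2 - 7*x + 3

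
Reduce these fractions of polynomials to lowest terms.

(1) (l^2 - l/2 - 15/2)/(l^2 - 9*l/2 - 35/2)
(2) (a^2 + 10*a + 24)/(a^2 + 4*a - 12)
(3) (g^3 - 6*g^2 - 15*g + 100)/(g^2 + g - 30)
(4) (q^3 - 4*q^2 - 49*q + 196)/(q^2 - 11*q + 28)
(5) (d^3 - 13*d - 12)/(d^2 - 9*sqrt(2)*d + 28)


(1) = (l - 3)/(l - 7)
(2) = (a + 4)/(a - 2)
(3) = (g^2 - g - 20)/(g + 6)
(4) = q + 7
(5) = (d^3 - 13*d - 12)/(d^2 - 9*sqrt(2)*d + 28)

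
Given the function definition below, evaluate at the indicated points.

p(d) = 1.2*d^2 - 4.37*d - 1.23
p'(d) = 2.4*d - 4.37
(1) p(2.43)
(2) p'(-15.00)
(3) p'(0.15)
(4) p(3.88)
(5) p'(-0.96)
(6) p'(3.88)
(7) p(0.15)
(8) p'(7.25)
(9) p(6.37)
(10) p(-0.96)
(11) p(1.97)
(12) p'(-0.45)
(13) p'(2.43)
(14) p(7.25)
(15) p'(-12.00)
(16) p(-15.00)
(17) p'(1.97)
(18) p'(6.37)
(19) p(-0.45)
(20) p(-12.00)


(1) = -4.76
(2) = -40.37
(3) = -4.01
(4) = -0.12
(5) = -6.67
(6) = 4.94
(7) = -1.86
(8) = 13.03
(9) = 19.63
(10) = 4.07
(11) = -5.18
(12) = -5.45
(13) = 1.46
(14) = 30.16
(15) = -33.17
(16) = 334.32
(17) = 0.36
(18) = 10.92
(19) = 0.98
(20) = 224.01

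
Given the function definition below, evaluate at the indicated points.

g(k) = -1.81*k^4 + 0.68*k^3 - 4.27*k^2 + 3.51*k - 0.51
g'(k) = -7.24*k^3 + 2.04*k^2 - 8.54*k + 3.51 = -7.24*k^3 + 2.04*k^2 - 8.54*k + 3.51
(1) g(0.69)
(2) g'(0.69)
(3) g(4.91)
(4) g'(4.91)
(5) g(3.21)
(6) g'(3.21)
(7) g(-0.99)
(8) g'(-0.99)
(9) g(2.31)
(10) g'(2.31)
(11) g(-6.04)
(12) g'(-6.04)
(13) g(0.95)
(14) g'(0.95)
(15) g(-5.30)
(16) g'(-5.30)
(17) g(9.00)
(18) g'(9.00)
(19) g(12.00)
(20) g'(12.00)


(1) = -0.31
(2) = -3.79
(3) = -1057.70
(4) = -846.25
(5) = -202.93
(6) = -242.35
(7) = -10.57
(8) = 20.99
(9) = -58.34
(10) = -94.57
(11) = -2736.27
(12) = 1724.84
(13) = -1.92
(14) = -8.97
(15) = -1668.47
(16) = 1183.95
(17) = -11694.48
(18) = -5186.07
(19) = -36930.39
(20) = -12315.93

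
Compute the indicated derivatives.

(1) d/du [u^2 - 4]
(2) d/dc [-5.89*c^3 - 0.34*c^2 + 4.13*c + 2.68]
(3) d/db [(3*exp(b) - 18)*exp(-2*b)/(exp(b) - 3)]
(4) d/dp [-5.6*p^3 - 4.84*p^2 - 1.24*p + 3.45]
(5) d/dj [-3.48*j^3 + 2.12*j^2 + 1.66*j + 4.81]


(1) = 2*u
(2) = -17.67*c^2 - 0.68*c + 4.13
(3) = 3*(-2*exp(2*b) + 21*exp(b) - 36)*exp(-2*b)/(exp(2*b) - 6*exp(b) + 9)
(4) = -16.8*p^2 - 9.68*p - 1.24
(5) = -10.44*j^2 + 4.24*j + 1.66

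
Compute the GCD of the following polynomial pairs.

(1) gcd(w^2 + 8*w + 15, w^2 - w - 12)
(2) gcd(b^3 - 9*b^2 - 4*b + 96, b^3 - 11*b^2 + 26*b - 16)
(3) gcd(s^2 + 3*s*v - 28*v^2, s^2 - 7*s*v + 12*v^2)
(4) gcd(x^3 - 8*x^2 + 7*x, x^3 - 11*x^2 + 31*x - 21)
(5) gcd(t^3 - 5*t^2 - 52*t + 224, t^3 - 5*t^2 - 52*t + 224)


(1) = gcd((w + 3)*(w + 5), (w - 4)*(w + 3)) = w + 3
(2) = b - 8
(3) = s - 4*v
(4) = gcd(x*(x - 7)*(x - 1), (x - 7)*(x - 3)*(x - 1)) = x^2 - 8*x + 7
(5) = gcd((t - 8)*(t - 4)*(t + 7), (t - 8)*(t - 4)*(t + 7)) = t^3 - 5*t^2 - 52*t + 224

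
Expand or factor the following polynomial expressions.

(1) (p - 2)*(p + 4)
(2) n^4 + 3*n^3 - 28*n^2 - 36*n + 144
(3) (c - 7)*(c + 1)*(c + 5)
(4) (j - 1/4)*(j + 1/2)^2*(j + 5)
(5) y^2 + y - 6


(1) = p^2 + 2*p - 8
(2) = (n - 4)*(n - 2)*(n + 3)*(n + 6)
(3) = c^3 - c^2 - 37*c - 35
(4) = j^4 + 23*j^3/4 + 15*j^2/4 - j/16 - 5/16
(5) = (y - 2)*(y + 3)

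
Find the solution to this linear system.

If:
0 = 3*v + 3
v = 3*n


Then:
n = -1/3
v = -1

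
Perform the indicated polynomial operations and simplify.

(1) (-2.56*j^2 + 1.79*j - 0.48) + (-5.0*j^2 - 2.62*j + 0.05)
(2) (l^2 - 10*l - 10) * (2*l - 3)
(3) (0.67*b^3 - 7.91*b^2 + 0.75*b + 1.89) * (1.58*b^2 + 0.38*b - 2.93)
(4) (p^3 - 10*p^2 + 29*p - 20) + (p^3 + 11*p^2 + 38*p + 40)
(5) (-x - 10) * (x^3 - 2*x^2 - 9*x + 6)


(1) = -7.56*j^2 - 0.83*j - 0.43
(2) = 2*l^3 - 23*l^2 + 10*l + 30
(3) = 1.0586*b^5 - 12.2432*b^4 - 3.7839*b^3 + 26.4475*b^2 - 1.4793*b - 5.5377
(4) = 2*p^3 + p^2 + 67*p + 20
(5) = -x^4 - 8*x^3 + 29*x^2 + 84*x - 60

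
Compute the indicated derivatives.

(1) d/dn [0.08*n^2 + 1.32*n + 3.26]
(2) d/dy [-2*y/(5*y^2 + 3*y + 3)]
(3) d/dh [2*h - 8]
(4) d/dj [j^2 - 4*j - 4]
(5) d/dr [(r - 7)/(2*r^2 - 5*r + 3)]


(1) = 0.16*n + 1.32
(2) = 2*(5*y^2 - 3)/(25*y^4 + 30*y^3 + 39*y^2 + 18*y + 9)
(3) = 2
(4) = 2*j - 4
(5) = (2*r^2 - 5*r - (r - 7)*(4*r - 5) + 3)/(2*r^2 - 5*r + 3)^2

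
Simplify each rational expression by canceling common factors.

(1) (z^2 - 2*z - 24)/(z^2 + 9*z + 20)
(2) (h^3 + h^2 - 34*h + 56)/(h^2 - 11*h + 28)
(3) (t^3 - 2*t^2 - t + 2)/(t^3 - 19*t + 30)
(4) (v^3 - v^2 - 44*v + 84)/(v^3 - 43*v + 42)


(1) = (z - 6)/(z + 5)
(2) = (h^2 + 5*h - 14)/(h - 7)
(3) = (t^2 - 1)/(t^2 + 2*t - 15)
(4) = (v - 2)/(v - 1)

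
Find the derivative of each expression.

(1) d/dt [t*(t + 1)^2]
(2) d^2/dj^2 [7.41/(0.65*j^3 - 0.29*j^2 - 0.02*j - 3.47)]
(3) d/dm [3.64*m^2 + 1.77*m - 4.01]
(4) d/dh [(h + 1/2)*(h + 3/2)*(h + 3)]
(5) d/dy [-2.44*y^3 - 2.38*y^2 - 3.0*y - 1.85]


(1) = (t + 1)*(3*t + 1)
(2) = ((4.2978 - 28.899*j)*(-0.65*j^3 + 0.29*j^2 + 0.02*j + 3.47) - 7.41*(-3.9*j^2 + 1.16*j + 0.04)*(-1.95*j^2 + 0.58*j + 0.02))/(-0.65*j^3 + 0.29*j^2 + 0.02*j + 3.47)^3
(3) = 7.28*m + 1.77
(4) = 3*h^2 + 10*h + 27/4
(5) = -7.32*y^2 - 4.76*y - 3.0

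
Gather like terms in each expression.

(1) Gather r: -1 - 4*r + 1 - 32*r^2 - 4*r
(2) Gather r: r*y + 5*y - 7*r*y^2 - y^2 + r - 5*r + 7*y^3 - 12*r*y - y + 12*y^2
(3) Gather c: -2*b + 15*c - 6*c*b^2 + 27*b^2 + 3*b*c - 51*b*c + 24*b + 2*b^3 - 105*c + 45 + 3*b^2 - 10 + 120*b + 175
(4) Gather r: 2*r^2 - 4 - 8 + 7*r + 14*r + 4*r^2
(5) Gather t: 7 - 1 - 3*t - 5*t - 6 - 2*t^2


(1) = -32*r^2 - 8*r
(2) = r*(-7*y^2 - 11*y - 4) + 7*y^3 + 11*y^2 + 4*y
(3) = 2*b^3 + 30*b^2 + 142*b + c*(-6*b^2 - 48*b - 90) + 210
(4) = 6*r^2 + 21*r - 12
(5) = -2*t^2 - 8*t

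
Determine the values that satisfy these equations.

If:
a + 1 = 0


Then:
a = -1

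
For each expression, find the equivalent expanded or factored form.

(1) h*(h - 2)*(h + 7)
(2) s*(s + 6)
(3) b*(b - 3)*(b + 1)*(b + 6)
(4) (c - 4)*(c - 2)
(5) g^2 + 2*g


(1) = h^3 + 5*h^2 - 14*h
(2) = s^2 + 6*s
(3) = b^4 + 4*b^3 - 15*b^2 - 18*b
(4) = c^2 - 6*c + 8
(5) = g*(g + 2)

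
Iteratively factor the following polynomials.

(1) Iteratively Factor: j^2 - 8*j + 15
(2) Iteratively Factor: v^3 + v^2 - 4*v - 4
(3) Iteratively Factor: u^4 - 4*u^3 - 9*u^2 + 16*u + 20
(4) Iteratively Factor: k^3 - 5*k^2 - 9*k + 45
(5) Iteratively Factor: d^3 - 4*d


(1) = (j - 5)*(j - 3)
(2) = (v + 2)*(v^2 - v - 2) = (v + 1)*(v + 2)*(v - 2)
(3) = (u - 5)*(u^3 + u^2 - 4*u - 4) = (u - 5)*(u + 2)*(u^2 - u - 2) = (u - 5)*(u + 1)*(u + 2)*(u - 2)
(4) = (k - 3)*(k^2 - 2*k - 15) = (k - 3)*(k + 3)*(k - 5)
(5) = (d - 2)*(d^2 + 2*d) = d*(d - 2)*(d + 2)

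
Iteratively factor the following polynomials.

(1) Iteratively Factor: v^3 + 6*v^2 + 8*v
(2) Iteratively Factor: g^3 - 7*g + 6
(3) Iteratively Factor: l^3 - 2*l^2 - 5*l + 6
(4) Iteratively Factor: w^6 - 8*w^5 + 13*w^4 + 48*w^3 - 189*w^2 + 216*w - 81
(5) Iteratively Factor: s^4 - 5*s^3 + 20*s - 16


(1) = (v)*(v^2 + 6*v + 8) = v*(v + 4)*(v + 2)
(2) = (g - 1)*(g^2 + g - 6) = (g - 2)*(g - 1)*(g + 3)
(3) = (l - 3)*(l^2 + l - 2) = (l - 3)*(l + 2)*(l - 1)
(4) = (w - 3)*(w^5 - 5*w^4 - 2*w^3 + 42*w^2 - 63*w + 27) = (w - 3)*(w - 1)*(w^4 - 4*w^3 - 6*w^2 + 36*w - 27) = (w - 3)^2*(w - 1)*(w^3 - w^2 - 9*w + 9) = (w - 3)^2*(w - 1)^2*(w^2 - 9) = (w - 3)^2*(w - 1)^2*(w + 3)*(w - 3)
(5) = (s - 1)*(s^3 - 4*s^2 - 4*s + 16) = (s - 4)*(s - 1)*(s^2 - 4) = (s - 4)*(s - 1)*(s + 2)*(s - 2)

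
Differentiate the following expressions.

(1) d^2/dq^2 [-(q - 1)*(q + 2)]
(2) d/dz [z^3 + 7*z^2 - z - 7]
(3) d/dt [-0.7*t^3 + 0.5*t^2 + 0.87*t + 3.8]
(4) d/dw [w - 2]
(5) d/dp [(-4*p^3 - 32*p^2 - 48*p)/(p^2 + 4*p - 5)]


(1) = -2
(2) = 3*z^2 + 14*z - 1
(3) = -2.1*t^2 + 1.0*t + 0.87
(4) = 1
(5) = 4*(-p^4 - 8*p^3 - 5*p^2 + 80*p + 60)/(p^4 + 8*p^3 + 6*p^2 - 40*p + 25)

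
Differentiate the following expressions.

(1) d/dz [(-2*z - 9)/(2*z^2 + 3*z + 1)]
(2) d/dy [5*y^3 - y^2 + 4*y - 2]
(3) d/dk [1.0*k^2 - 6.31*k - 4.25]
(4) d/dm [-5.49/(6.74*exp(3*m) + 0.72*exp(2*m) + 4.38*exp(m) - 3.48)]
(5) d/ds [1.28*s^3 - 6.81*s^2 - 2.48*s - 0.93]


(1) = (4*z^2 + 36*z + 25)/(4*z^4 + 12*z^3 + 13*z^2 + 6*z + 1)
(2) = 15*y^2 - 2*y + 4
(3) = 2.0*k - 6.31
(4) = (111.0078*exp(2*m) + 7.9056*exp(m) + 24.0462)*exp(m)/(6.74*exp(3*m) + 0.72*exp(2*m) + 4.38*exp(m) - 3.48)^2
(5) = 3.84*s^2 - 13.62*s - 2.48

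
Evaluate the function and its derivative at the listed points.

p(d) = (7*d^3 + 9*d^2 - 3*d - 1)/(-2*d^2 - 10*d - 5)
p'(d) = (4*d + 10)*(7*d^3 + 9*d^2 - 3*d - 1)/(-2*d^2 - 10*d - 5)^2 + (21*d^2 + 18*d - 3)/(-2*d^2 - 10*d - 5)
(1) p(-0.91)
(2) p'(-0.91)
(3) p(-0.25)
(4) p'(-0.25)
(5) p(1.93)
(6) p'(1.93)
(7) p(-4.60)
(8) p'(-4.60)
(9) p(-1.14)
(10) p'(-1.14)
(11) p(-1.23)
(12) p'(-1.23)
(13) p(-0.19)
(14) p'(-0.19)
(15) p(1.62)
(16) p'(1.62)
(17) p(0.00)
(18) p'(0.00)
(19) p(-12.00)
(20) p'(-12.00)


(1) = 1.60
(2) = 3.35
(3) = -0.08
(4) = 2.62
(5) = -2.43
(6) = -2.11
(7) = 362.21
(8) = 2033.31
(9) = 0.99
(10) = 2.40
(11) = 0.77
(12) = 2.46
(13) = 0.05
(14) = 1.64
(15) = -1.80
(16) = -1.95
(17) = 0.20
(18) = 0.20
(19) = 62.23
(20) = -2.55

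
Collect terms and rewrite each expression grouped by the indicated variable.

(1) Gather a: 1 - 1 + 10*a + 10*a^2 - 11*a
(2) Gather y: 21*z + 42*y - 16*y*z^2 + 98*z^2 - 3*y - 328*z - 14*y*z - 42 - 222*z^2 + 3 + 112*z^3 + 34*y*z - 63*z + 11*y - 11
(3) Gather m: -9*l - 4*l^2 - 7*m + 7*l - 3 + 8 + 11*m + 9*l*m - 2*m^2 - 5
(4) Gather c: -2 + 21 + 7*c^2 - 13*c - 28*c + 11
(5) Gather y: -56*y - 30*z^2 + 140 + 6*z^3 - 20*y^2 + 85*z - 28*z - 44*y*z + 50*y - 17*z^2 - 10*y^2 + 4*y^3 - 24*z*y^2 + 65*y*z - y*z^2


(1) = 10*a^2 - a
(2) = y*(-16*z^2 + 20*z + 50) + 112*z^3 - 124*z^2 - 370*z - 50
(3) = -4*l^2 - 2*l - 2*m^2 + m*(9*l + 4)
(4) = 7*c^2 - 41*c + 30
(5) = 4*y^3 + y^2*(-24*z - 30) + y*(-z^2 + 21*z - 6) + 6*z^3 - 47*z^2 + 57*z + 140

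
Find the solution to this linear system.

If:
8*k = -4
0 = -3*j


Then:
j = 0
k = -1/2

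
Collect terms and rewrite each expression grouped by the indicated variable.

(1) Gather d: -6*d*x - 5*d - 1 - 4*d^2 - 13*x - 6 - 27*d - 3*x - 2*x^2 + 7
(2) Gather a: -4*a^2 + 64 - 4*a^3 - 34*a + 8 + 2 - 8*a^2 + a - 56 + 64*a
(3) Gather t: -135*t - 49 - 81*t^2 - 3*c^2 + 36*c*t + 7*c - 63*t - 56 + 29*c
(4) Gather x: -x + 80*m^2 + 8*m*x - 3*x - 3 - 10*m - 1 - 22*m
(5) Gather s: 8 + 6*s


(1) = -4*d^2 + d*(-6*x - 32) - 2*x^2 - 16*x
(2) = -4*a^3 - 12*a^2 + 31*a + 18
(3) = -3*c^2 + 36*c - 81*t^2 + t*(36*c - 198) - 105
(4) = 80*m^2 - 32*m + x*(8*m - 4) - 4
(5) = 6*s + 8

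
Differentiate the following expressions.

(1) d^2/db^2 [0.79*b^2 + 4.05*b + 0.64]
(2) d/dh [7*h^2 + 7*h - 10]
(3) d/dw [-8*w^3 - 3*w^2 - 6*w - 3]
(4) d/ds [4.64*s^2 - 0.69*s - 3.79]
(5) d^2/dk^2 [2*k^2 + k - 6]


(1) = 1.58000000000000
(2) = 14*h + 7
(3) = -24*w^2 - 6*w - 6
(4) = 9.28*s - 0.69
(5) = 4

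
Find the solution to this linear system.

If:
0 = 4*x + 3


Then:
x = -3/4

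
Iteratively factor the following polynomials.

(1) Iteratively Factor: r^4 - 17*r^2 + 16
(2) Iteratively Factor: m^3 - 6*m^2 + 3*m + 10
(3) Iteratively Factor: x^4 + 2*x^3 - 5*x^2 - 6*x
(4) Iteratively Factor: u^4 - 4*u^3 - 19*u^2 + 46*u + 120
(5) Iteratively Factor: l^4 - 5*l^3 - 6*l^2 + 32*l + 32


(1) = (r - 1)*(r^3 + r^2 - 16*r - 16) = (r - 1)*(r + 4)*(r^2 - 3*r - 4) = (r - 1)*(r + 1)*(r + 4)*(r - 4)
(2) = (m - 2)*(m^2 - 4*m - 5) = (m - 5)*(m - 2)*(m + 1)
(3) = (x + 1)*(x^3 + x^2 - 6*x) = (x - 2)*(x + 1)*(x^2 + 3*x) = x*(x - 2)*(x + 1)*(x + 3)
(4) = (u + 2)*(u^3 - 6*u^2 - 7*u + 60) = (u + 2)*(u + 3)*(u^2 - 9*u + 20) = (u - 4)*(u + 2)*(u + 3)*(u - 5)
(5) = (l + 2)*(l^3 - 7*l^2 + 8*l + 16) = (l - 4)*(l + 2)*(l^2 - 3*l - 4) = (l - 4)*(l + 1)*(l + 2)*(l - 4)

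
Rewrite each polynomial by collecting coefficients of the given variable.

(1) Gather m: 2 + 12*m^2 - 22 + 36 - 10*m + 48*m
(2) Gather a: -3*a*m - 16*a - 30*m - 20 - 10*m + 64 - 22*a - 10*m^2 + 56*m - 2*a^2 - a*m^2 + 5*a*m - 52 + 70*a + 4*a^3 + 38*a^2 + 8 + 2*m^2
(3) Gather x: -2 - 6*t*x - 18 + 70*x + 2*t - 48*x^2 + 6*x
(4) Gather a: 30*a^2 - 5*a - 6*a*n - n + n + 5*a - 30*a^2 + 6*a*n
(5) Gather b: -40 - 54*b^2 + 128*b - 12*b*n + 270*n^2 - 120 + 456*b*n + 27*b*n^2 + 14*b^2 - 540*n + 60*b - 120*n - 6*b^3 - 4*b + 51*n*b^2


(1) = 12*m^2 + 38*m + 16
(2) = 4*a^3 + 36*a^2 + a*(-m^2 + 2*m + 32) - 8*m^2 + 16*m
(3) = 2*t - 48*x^2 + x*(76 - 6*t) - 20
(4) = 0
(5) = -6*b^3 + b^2*(51*n - 40) + b*(27*n^2 + 444*n + 184) + 270*n^2 - 660*n - 160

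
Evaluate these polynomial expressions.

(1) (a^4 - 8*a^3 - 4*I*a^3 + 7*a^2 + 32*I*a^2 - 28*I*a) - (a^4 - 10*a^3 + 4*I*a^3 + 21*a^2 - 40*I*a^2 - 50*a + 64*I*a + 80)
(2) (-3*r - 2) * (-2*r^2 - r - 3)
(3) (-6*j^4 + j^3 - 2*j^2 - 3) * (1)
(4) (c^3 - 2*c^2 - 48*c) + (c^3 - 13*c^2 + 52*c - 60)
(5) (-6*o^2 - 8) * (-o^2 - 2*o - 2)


(1) = 2*a^3 - 8*I*a^3 - 14*a^2 + 72*I*a^2 + 50*a - 92*I*a - 80
(2) = 6*r^3 + 7*r^2 + 11*r + 6
(3) = -6*j^4 + j^3 - 2*j^2 - 3
(4) = 2*c^3 - 15*c^2 + 4*c - 60
(5) = 6*o^4 + 12*o^3 + 20*o^2 + 16*o + 16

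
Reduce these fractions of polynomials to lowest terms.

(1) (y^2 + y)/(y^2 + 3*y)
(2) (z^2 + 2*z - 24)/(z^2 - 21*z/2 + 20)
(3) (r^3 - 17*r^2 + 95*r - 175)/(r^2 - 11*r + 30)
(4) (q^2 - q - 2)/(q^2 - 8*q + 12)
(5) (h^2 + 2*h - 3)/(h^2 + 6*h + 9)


(1) = (y + 1)/(y + 3)
(2) = (2*z^2 + 4*z - 48)/(2*z^2 - 21*z + 40)
(3) = (r^2 - 12*r + 35)/(r - 6)
(4) = (q + 1)/(q - 6)
(5) = (h - 1)/(h + 3)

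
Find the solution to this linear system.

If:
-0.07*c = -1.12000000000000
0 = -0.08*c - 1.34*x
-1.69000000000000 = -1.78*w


Then:
c = 16.00
w = 0.95
x = -0.96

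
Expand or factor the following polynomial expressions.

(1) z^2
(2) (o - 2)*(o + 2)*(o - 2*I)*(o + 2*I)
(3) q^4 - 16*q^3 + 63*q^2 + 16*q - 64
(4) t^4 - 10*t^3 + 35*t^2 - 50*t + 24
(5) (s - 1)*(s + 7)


(1) = z^2
(2) = o^4 - 16
(3) = (q - 8)^2*(q - 1)*(q + 1)
(4) = (t - 4)*(t - 3)*(t - 2)*(t - 1)
(5) = s^2 + 6*s - 7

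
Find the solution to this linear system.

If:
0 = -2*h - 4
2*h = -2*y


Then:
h = -2
y = 2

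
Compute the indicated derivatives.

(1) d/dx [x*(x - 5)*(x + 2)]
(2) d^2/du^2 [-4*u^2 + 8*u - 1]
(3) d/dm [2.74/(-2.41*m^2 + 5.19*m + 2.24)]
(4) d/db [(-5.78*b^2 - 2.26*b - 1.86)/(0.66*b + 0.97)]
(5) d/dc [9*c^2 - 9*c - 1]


(1) = 3*x^2 - 6*x - 10
(2) = -8
(3) = (13.2068*m - 14.2206)/(-2.41*m^2 + 5.19*m + 2.24)^2
(4) = (-3.8148*b^2 - 11.2132*b - 0.9646)/(0.4356*b^2 + 1.2804*b + 0.9409)
(5) = 18*c - 9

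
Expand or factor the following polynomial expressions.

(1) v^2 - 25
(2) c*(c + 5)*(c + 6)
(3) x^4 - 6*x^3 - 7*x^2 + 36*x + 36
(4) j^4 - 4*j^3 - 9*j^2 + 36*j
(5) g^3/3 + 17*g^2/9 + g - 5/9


(1) = (v - 5)*(v + 5)
(2) = c^3 + 11*c^2 + 30*c
(3) = (x - 6)*(x - 3)*(x + 1)*(x + 2)
(4) = j*(j - 4)*(j - 3)*(j + 3)
(5) = (g/3 + 1/3)*(g - 1/3)*(g + 5)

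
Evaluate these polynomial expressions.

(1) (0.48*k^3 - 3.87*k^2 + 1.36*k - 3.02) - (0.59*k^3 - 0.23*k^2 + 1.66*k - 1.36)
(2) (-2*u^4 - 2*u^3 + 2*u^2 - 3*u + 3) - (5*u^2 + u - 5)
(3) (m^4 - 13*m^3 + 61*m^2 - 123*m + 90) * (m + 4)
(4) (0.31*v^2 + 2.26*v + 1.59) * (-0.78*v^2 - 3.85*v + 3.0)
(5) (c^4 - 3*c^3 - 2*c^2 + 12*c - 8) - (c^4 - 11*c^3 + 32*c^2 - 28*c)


(1) = -0.11*k^3 - 3.64*k^2 - 0.3*k - 1.66
(2) = -2*u^4 - 2*u^3 - 3*u^2 - 4*u + 8
(3) = m^5 - 9*m^4 + 9*m^3 + 121*m^2 - 402*m + 360
(4) = -0.2418*v^4 - 2.9563*v^3 - 9.0112*v^2 + 0.6585*v + 4.77
(5) = 8*c^3 - 34*c^2 + 40*c - 8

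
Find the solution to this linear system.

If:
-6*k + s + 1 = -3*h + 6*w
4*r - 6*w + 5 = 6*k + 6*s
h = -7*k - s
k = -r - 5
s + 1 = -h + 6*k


Then:
h = 163/52
k = 1/13
r = -66/13
s = -191/52
w = 163/156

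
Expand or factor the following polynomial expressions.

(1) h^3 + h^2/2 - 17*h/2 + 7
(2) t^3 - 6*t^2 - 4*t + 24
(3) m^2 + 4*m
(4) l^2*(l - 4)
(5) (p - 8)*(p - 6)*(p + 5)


(1) = (h - 2)*(h - 1)*(h + 7/2)
(2) = (t - 6)*(t - 2)*(t + 2)
(3) = m*(m + 4)
(4) = l^3 - 4*l^2
(5) = p^3 - 9*p^2 - 22*p + 240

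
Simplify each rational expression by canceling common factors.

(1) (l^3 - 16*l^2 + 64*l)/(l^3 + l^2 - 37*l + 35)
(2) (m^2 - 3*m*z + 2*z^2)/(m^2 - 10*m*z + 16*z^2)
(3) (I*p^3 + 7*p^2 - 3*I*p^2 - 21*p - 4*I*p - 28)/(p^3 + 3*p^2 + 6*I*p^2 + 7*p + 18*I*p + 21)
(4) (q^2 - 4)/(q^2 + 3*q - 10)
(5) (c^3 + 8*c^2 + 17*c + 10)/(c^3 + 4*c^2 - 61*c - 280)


(1) = (l^3 - 16*l^2 + 64*l)/(l^3 + l^2 - 37*l + 35)
(2) = (-m + z)/(-m + 8*z)
(3) = (I*p^3 + p^2*(7 - 3*I) + p*(-21 - 4*I) - 28)/(p^3 + p^2*(3 + 6*I) + p*(7 + 18*I) + 21)
(4) = (q + 2)/(q + 5)
(5) = (c^2 + 3*c + 2)/(c^2 - c - 56)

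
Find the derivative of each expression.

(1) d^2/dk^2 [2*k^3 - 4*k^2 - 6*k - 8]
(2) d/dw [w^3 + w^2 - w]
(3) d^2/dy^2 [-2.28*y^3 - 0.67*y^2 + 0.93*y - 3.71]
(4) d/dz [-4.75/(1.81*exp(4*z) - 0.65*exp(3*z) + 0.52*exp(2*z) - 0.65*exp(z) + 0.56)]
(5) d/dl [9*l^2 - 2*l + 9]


(1) = 12*k - 8
(2) = 3*w^2 + 2*w - 1
(3) = -13.68*y - 1.34
(4) = (34.39*exp(3*z) - 9.2625*exp(2*z) + 4.94*exp(z) - 3.0875)*exp(z)/(1.81*exp(4*z) - 0.65*exp(3*z) + 0.52*exp(2*z) - 0.65*exp(z) + 0.56)^2
(5) = 18*l - 2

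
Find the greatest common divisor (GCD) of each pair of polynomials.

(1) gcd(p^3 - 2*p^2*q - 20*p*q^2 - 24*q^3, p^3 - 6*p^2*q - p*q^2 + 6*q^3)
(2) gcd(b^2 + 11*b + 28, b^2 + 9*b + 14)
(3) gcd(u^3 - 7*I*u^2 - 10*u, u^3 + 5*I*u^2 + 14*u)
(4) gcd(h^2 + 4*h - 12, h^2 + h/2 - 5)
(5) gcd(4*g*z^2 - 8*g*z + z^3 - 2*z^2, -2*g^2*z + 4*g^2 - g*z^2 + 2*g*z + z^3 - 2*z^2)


(1) = p - 6*q
(2) = b + 7
(3) = u^2 - 2*I*u
(4) = gcd((h - 2)*(h + 6), (h - 2)*(h + 5/2)) = h - 2
(5) = z - 2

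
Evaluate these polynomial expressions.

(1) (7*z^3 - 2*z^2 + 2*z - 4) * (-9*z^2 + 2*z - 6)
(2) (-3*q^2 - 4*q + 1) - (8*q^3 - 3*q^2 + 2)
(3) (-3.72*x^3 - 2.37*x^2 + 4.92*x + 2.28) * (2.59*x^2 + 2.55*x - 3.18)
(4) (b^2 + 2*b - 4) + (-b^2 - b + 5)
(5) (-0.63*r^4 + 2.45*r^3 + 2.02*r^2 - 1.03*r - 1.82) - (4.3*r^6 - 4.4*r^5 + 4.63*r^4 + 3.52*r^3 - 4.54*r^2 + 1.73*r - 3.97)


(1) = -63*z^5 + 32*z^4 - 64*z^3 + 52*z^2 - 20*z + 24
(2) = -8*q^3 - 4*q - 1
(3) = -9.6348*x^5 - 15.6243*x^4 + 18.5289*x^3 + 25.9878*x^2 - 9.8316*x - 7.2504
(4) = b + 1
(5) = -4.3*r^6 + 4.4*r^5 - 5.26*r^4 - 1.07*r^3 + 6.56*r^2 - 2.76*r + 2.15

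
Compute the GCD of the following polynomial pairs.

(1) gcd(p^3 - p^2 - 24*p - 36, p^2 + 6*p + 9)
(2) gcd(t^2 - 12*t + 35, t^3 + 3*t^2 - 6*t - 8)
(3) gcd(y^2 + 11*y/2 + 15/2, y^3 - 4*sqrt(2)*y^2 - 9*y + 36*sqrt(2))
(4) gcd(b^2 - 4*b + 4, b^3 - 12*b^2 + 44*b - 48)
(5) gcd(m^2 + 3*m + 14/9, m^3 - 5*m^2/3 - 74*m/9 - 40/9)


(1) = gcd((p - 6)*(p + 2)*(p + 3), (p + 3)^2) = p + 3
(2) = 1
(3) = y + 3
(4) = b - 2
(5) = m + 2/3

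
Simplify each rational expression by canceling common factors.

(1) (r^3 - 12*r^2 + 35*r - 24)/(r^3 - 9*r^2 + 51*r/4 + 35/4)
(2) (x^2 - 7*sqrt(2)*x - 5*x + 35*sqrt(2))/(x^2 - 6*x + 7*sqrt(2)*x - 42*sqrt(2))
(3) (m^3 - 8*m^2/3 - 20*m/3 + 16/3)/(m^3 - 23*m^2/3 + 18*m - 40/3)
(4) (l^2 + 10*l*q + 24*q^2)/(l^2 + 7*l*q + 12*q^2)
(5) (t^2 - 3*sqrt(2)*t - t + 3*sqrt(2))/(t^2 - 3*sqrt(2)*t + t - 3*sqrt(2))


(1) = (4*r^3 - 48*r^2 + 140*r - 96)/(4*r^3 - 36*r^2 + 51*r + 35)
(2) = (x^2 + x*(-7*sqrt(2) - 5) + 35*sqrt(2))/(x^2 + x*(-6 + 7*sqrt(2)) - 42*sqrt(2))
(3) = (3*m^2 + 4*m - 4)/(3*m^2 - 11*m + 10)
(4) = (l + 6*q)/(l + 3*q)
(5) = (t - 1)/(t + 1)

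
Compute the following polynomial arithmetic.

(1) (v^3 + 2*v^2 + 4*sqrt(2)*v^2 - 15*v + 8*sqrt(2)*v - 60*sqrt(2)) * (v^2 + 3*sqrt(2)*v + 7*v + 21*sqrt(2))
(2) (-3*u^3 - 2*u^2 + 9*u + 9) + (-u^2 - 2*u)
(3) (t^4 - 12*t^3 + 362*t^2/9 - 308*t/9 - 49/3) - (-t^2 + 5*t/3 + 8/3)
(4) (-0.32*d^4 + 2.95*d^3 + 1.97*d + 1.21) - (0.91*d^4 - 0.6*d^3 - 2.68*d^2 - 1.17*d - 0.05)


(1) = v^5 + 9*v^4 + 7*sqrt(2)*v^4 + 23*v^3 + 63*sqrt(2)*v^3 - 7*sqrt(2)*v^2 + 111*v^2 - 735*sqrt(2)*v - 24*v - 2520
(2) = -3*u^3 - 3*u^2 + 7*u + 9
(3) = t^4 - 12*t^3 + 371*t^2/9 - 323*t/9 - 19
(4) = -1.23*d^4 + 3.55*d^3 + 2.68*d^2 + 3.14*d + 1.26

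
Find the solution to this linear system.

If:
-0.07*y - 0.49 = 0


Then:
y = -7.00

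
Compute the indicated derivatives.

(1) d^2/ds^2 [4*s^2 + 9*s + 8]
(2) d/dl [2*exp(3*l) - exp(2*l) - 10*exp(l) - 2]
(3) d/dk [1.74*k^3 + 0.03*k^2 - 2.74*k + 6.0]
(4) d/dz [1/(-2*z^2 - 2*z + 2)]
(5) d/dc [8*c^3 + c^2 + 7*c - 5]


(1) = 8
(2) = 2*(3*exp(2*l) - exp(l) - 5)*exp(l)
(3) = 5.22*k^2 + 0.06*k - 2.74
(4) = (z + 1/2)/(z^2 + z - 1)^2
(5) = 24*c^2 + 2*c + 7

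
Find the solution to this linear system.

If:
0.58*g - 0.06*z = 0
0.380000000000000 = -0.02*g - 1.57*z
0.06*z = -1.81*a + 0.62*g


Then:
a = -0.00
g = -0.03
z = -0.24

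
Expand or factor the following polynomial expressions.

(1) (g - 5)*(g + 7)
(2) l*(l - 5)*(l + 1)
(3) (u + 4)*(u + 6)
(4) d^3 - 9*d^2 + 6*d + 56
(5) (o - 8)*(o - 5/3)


(1) = g^2 + 2*g - 35
(2) = l^3 - 4*l^2 - 5*l
(3) = u^2 + 10*u + 24
(4) = (d - 7)*(d - 4)*(d + 2)
(5) = o^2 - 29*o/3 + 40/3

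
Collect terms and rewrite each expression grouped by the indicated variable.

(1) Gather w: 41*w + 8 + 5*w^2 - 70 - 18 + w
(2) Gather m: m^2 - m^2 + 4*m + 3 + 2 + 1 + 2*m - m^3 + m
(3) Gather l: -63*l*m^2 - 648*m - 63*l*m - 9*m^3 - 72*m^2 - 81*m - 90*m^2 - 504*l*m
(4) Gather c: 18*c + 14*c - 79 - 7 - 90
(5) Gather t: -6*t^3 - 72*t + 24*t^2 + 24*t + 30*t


(1) = 5*w^2 + 42*w - 80
(2) = -m^3 + 7*m + 6
(3) = l*(-63*m^2 - 567*m) - 9*m^3 - 162*m^2 - 729*m
(4) = 32*c - 176
(5) = -6*t^3 + 24*t^2 - 18*t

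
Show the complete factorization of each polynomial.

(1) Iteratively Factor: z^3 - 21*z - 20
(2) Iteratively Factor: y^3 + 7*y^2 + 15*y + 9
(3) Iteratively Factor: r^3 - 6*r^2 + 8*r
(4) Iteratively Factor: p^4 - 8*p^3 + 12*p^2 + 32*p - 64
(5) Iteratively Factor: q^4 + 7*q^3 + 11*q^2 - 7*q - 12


(1) = (z - 5)*(z^2 + 5*z + 4) = (z - 5)*(z + 4)*(z + 1)
(2) = (y + 3)*(y^2 + 4*y + 3) = (y + 1)*(y + 3)*(y + 3)
(3) = (r)*(r^2 - 6*r + 8) = r*(r - 2)*(r - 4)
(4) = (p + 2)*(p^3 - 10*p^2 + 32*p - 32) = (p - 4)*(p + 2)*(p^2 - 6*p + 8) = (p - 4)^2*(p + 2)*(p - 2)
(5) = (q + 1)*(q^3 + 6*q^2 + 5*q - 12) = (q + 1)*(q + 4)*(q^2 + 2*q - 3) = (q + 1)*(q + 3)*(q + 4)*(q - 1)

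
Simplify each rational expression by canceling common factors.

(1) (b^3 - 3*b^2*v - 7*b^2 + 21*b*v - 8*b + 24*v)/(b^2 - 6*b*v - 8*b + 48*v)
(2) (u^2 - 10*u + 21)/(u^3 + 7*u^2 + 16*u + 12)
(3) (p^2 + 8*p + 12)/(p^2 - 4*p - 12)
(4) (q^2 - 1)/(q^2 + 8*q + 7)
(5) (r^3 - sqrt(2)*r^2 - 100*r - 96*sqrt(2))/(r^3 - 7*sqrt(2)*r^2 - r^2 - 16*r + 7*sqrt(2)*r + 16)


(1) = (-b^2 + 3*b*v - b + 3*v)/(-b + 6*v)
(2) = (u^2 - 10*u + 21)/(u^3 + 7*u^2 + 16*u + 12)
(3) = (p + 6)/(p - 6)
(4) = (q - 1)/(q + 7)
(5) = (r + 6*sqrt(2))/(r - 1)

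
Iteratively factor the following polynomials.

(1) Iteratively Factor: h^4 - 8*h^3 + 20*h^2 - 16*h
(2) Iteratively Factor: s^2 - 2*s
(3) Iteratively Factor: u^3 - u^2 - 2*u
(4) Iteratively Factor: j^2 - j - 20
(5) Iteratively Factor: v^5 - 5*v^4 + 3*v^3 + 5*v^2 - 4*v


(1) = (h - 4)*(h^3 - 4*h^2 + 4*h) = (h - 4)*(h - 2)*(h^2 - 2*h) = h*(h - 4)*(h - 2)*(h - 2)
(2) = (s)*(s - 2)
(3) = (u - 2)*(u^2 + u) = u*(u - 2)*(u + 1)
(4) = (j - 5)*(j + 4)
(5) = (v)*(v^4 - 5*v^3 + 3*v^2 + 5*v - 4) = v*(v - 1)*(v^3 - 4*v^2 - v + 4) = v*(v - 4)*(v - 1)*(v^2 - 1) = v*(v - 4)*(v - 1)^2*(v + 1)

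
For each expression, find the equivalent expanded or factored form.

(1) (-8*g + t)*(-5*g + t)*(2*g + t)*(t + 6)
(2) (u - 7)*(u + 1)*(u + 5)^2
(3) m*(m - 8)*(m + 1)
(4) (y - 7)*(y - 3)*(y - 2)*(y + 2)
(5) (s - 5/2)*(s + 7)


(1) = 80*g^3*t + 480*g^3 + 14*g^2*t^2 + 84*g^2*t - 11*g*t^3 - 66*g*t^2 + t^4 + 6*t^3
(2) = u^4 + 4*u^3 - 42*u^2 - 220*u - 175
(3) = m^3 - 7*m^2 - 8*m
(4) = y^4 - 10*y^3 + 17*y^2 + 40*y - 84
(5) = s^2 + 9*s/2 - 35/2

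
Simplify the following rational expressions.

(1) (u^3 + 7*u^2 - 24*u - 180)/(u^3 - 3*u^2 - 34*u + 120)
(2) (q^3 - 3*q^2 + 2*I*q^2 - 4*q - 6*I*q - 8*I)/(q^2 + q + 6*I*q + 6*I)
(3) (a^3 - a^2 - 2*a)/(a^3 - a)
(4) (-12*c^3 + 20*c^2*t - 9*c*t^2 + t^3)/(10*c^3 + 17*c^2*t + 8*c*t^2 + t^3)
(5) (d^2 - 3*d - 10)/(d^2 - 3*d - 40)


(1) = (u + 6)/(u - 4)
(2) = (q^2 + q*(-4 + 2*I) - 8*I)/(q + 6*I)
(3) = (a - 2)/(a - 1)
(4) = (-12*c^3 + 20*c^2*t - 9*c*t^2 + t^3)/(10*c^3 + 17*c^2*t + 8*c*t^2 + t^3)
(5) = (d^2 - 3*d - 10)/(d^2 - 3*d - 40)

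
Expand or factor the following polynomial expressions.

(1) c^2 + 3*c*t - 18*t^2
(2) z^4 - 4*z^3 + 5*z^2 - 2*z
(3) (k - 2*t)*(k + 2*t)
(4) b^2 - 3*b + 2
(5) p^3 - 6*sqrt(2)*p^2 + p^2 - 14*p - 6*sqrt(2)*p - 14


(1) = (c - 3*t)*(c + 6*t)
(2) = z*(z - 2)*(z - 1)^2
(3) = k^2 - 4*t^2
(4) = (b - 2)*(b - 1)
(5) = (p + 1)*(p - 7*sqrt(2))*(p + sqrt(2))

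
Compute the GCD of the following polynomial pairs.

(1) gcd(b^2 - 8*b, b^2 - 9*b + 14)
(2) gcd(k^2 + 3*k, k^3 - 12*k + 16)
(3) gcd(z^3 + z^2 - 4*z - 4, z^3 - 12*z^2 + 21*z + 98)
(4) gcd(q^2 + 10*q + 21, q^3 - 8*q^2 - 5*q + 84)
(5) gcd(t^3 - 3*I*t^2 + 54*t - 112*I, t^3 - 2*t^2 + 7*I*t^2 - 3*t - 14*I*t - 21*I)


(1) = gcd(b*(b - 8), (b - 7)*(b - 2)) = 1
(2) = gcd(k*(k + 3), (k - 2)^2*(k + 4)) = 1
(3) = gcd((z - 2)*(z + 1)*(z + 2), (z - 7)^2*(z + 2)) = z + 2
(4) = q + 3
(5) = gcd((t - 8*I)*(t - 2*I)*(t + 7*I), (t - 3)*(t + 1)*(t + 7*I)) = t + 7*I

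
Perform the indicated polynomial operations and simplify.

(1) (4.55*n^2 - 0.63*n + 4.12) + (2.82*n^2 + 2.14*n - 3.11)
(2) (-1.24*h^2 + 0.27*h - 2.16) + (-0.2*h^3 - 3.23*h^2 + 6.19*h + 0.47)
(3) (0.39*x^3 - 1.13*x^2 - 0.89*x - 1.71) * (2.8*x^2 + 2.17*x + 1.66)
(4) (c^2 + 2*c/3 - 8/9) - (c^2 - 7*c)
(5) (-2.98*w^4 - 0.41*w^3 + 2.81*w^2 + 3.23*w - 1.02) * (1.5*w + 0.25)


(1) = 7.37*n^2 + 1.51*n + 1.01
(2) = -0.2*h^3 - 4.47*h^2 + 6.46*h - 1.69
(3) = 1.092*x^5 - 2.3177*x^4 - 4.2967*x^3 - 8.5951*x^2 - 5.1881*x - 2.8386
(4) = 23*c/3 - 8/9
(5) = -4.47*w^5 - 1.36*w^4 + 4.1125*w^3 + 5.5475*w^2 - 0.7225*w - 0.255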